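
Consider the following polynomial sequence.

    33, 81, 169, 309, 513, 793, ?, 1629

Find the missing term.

1161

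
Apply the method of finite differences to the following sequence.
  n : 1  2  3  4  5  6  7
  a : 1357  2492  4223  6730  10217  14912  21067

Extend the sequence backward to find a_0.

662

First differences: 1135  1731  2507  3487  4695  6155
Second differences: 596  776  980  1208  1460
Third differences: 180  204  228  252
Fourth differences: 24  24  24
The fourth differences are constant at 24.
Work back: 180 − 24 = 156;  596 − 156 = 440;  1135 − 440 = 695;  1357 − 695 = 662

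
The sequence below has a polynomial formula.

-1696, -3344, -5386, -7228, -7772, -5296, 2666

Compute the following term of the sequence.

D1: -1648, -2042, -1842, -544, 2476, 7962
D2: -394, 200, 1298, 3020, 5486
D3: 594, 1098, 1722, 2466
D4: 504, 624, 744
D5: 120, 120
Constant fifth difference = 120, so extend:
744 + 120 = 864;  2466 + 864 = 3330;  5486 + 3330 = 8816;  7962 + 8816 = 16778;  2666 + 16778 = 19444

19444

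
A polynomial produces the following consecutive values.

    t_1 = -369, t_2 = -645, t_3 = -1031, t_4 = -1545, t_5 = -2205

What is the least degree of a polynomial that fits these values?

-276, -386, -514, -660
-110, -128, -146
-18, -18
The third differences are constant, so the polynomial has degree 3.

3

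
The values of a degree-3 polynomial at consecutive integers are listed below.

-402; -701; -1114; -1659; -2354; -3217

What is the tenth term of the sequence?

D1: -299, -413, -545, -695, -863
D2: -114, -132, -150, -168
D3: -18, -18, -18
Constant third difference = -18, so extend:
-168 − 18 = -186;  -863 − 186 = -1049;  -3217 − 1049 = -4266
-186 − 18 = -204;  -1049 − 204 = -1253;  -4266 − 1253 = -5519
-204 − 18 = -222;  -1253 − 222 = -1475;  -5519 − 1475 = -6994
-222 − 18 = -240;  -1475 − 240 = -1715;  -6994 − 1715 = -8709

-8709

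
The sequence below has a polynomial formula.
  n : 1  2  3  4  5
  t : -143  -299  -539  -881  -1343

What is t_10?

-156  -240  -342  -462
-84  -102  -120
-18  -18
The third differences are constant (-18).
-120 − 18 = -138;  -462 − 138 = -600;  -1343 − 600 = -1943
-138 − 18 = -156;  -600 − 156 = -756;  -1943 − 756 = -2699
-156 − 18 = -174;  -756 − 174 = -930;  -2699 − 930 = -3629
-174 − 18 = -192;  -930 − 192 = -1122;  -3629 − 1122 = -4751
-192 − 18 = -210;  -1122 − 210 = -1332;  -4751 − 1332 = -6083

-6083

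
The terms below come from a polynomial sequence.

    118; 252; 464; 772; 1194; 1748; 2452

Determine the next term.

3324

First differences: 134, 212, 308, 422, 554, 704
Second differences: 78, 96, 114, 132, 150
Third differences: 18, 18, 18, 18
The third differences are constant (18).
150 + 18 = 168;  704 + 168 = 872;  2452 + 872 = 3324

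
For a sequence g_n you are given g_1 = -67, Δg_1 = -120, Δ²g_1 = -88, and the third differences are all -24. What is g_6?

-1787

Build the table forward from the leading diagonal:
D3: -24, -24, -24, -24, -24, -24
D2: -88, -112, -136, -160, -184, -208
D1: -120, -208, -320, -456, -616, -800
g: -67, -187, -395, -715, -1171, -1787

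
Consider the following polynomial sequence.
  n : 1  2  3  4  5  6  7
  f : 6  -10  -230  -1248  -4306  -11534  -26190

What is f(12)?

-434120

First differences: -16, -220, -1018, -3058, -7228, -14656
Second differences: -204, -798, -2040, -4170, -7428
Third differences: -594, -1242, -2130, -3258
Fourth differences: -648, -888, -1128
Fifth differences: -240, -240
Constant fifth difference = -240, so extend:
-1128 − 240 = -1368;  -3258 − 1368 = -4626;  -7428 − 4626 = -12054;  -14656 − 12054 = -26710;  -26190 − 26710 = -52900
-1368 − 240 = -1608;  -4626 − 1608 = -6234;  -12054 − 6234 = -18288;  -26710 − 18288 = -44998;  -52900 − 44998 = -97898
-1608 − 240 = -1848;  -6234 − 1848 = -8082;  -18288 − 8082 = -26370;  -44998 − 26370 = -71368;  -97898 − 71368 = -169266
-1848 − 240 = -2088;  -8082 − 2088 = -10170;  -26370 − 10170 = -36540;  -71368 − 36540 = -107908;  -169266 − 107908 = -277174
-2088 − 240 = -2328;  -10170 − 2328 = -12498;  -36540 − 12498 = -49038;  -107908 − 49038 = -156946;  -277174 − 156946 = -434120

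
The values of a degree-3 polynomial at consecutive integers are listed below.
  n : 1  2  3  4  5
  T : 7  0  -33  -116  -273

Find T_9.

First differences: -7, -33, -83, -157
Second differences: -26, -50, -74
Third differences: -24, -24
Third differences constant at -24.
-74 − 24 = -98;  -157 − 98 = -255;  -273 − 255 = -528
-98 − 24 = -122;  -255 − 122 = -377;  -528 − 377 = -905
-122 − 24 = -146;  -377 − 146 = -523;  -905 − 523 = -1428
-146 − 24 = -170;  -523 − 170 = -693;  -1428 − 693 = -2121

-2121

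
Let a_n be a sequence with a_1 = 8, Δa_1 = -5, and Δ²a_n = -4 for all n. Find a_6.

-57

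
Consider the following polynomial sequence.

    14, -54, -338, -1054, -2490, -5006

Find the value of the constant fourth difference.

-72

Δ: -68, -284, -716, -1436, -2516
Δ²: -216, -432, -720, -1080
Δ³: -216, -288, -360
Δ⁴: -72, -72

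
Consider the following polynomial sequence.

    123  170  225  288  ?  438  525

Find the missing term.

Using the first 4 terms:
D1: 47  55  63
D2: 8  8
Constant second difference = 8.
Extend forward: 63 + 8 = 71;  288 + 71 = 359

359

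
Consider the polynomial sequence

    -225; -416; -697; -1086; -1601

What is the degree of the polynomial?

3

Δ: -191, -281, -389, -515
Δ²: -90, -108, -126
Δ³: -18, -18
The third differences are constant, so the polynomial has degree 3.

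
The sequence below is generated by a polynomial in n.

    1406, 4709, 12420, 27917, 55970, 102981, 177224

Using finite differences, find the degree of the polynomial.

D1: 3303, 7711, 15497, 28053, 47011, 74243
D2: 4408, 7786, 12556, 18958, 27232
D3: 3378, 4770, 6402, 8274
D4: 1392, 1632, 1872
D5: 240, 240
The fifth differences are constant, so the polynomial has degree 5.

5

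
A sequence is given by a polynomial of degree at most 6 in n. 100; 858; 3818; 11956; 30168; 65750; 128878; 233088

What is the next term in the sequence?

395756

First differences: 758, 2960, 8138, 18212, 35582, 63128, 104210
Second differences: 2202, 5178, 10074, 17370, 27546, 41082
Third differences: 2976, 4896, 7296, 10176, 13536
Fourth differences: 1920, 2400, 2880, 3360
Fifth differences: 480, 480, 480
The fifth differences are constant (480).
3360 + 480 = 3840;  13536 + 3840 = 17376;  41082 + 17376 = 58458;  104210 + 58458 = 162668;  233088 + 162668 = 395756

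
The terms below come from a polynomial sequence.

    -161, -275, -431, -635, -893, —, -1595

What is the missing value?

-1211

Using the first 5 terms:
D1: -114, -156, -204, -258
D2: -42, -48, -54
D3: -6, -6
Constant third difference = -6.
Extend forward: -54 − 6 = -60;  -258 − 60 = -318;  -893 − 318 = -1211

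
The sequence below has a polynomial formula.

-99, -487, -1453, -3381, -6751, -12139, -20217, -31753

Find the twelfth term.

-131197

D1: -388 , -966 , -1928 , -3370 , -5388 , -8078 , -11536
D2: -578 , -962 , -1442 , -2018 , -2690 , -3458
D3: -384 , -480 , -576 , -672 , -768
D4: -96 , -96 , -96 , -96
The fourth differences are constant (-96).
-768 − 96 = -864;  -3458 − 864 = -4322;  -11536 − 4322 = -15858;  -31753 − 15858 = -47611
-864 − 96 = -960;  -4322 − 960 = -5282;  -15858 − 5282 = -21140;  -47611 − 21140 = -68751
-960 − 96 = -1056;  -5282 − 1056 = -6338;  -21140 − 6338 = -27478;  -68751 − 27478 = -96229
-1056 − 96 = -1152;  -6338 − 1152 = -7490;  -27478 − 7490 = -34968;  -96229 − 34968 = -131197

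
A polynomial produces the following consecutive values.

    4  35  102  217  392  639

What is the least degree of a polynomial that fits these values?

3

31, 67, 115, 175, 247
36, 48, 60, 72
12, 12, 12
The third differences are constant, so the polynomial has degree 3.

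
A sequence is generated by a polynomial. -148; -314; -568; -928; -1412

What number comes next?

First differences: -166  -254  -360  -484
Second differences: -88  -106  -124
Third differences: -18  -18
Constant third difference = -18, so extend:
-124 − 18 = -142;  -484 − 142 = -626;  -1412 − 626 = -2038

-2038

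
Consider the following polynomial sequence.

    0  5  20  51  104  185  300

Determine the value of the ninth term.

Δ: 5  15  31  53  81  115
Δ²: 10  16  22  28  34
Δ³: 6  6  6  6
Constant third difference = 6, so extend:
34 + 6 = 40;  115 + 40 = 155;  300 + 155 = 455
40 + 6 = 46;  155 + 46 = 201;  455 + 201 = 656

656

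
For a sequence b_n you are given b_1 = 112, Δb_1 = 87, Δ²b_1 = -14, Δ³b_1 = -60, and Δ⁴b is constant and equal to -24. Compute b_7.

Build the table forward from the leading diagonal:
D4: -24, -24, -24, -24, -24, -24, -24
D3: -60, -84, -108, -132, -156, -180, -204
D2: -14, -74, -158, -266, -398, -554, -734
D1: 87, 73, -1, -159, -425, -823, -1377
b: 112, 199, 272, 271, 112, -313, -1136

-1136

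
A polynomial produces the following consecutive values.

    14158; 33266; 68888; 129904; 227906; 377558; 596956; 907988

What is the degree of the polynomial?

19108, 35622, 61016, 98002, 149652, 219398, 311032
16514, 25394, 36986, 51650, 69746, 91634
8880, 11592, 14664, 18096, 21888
2712, 3072, 3432, 3792
360, 360, 360
The fifth differences are constant, so the polynomial has degree 5.

5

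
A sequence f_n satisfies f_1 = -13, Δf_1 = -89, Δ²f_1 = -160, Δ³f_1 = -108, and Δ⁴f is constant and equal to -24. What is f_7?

-5467

Build the table forward from the leading diagonal:
Δ⁴: -24  -24  -24  -24  -24  -24  -24
Δ³: -108  -132  -156  -180  -204  -228  -252
Δ²: -160  -268  -400  -556  -736  -940  -1168
Δ: -89  -249  -517  -917  -1473  -2209  -3149
f: -13  -102  -351  -868  -1785  -3258  -5467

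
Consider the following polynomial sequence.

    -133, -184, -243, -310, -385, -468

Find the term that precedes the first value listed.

-51  -59  -67  -75  -83
-8  -8  -8  -8
The second differences are constant at -8.
Work back: -51 + 8 = -43;  -133 + 43 = -90

-90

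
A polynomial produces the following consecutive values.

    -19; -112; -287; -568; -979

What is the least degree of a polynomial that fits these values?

D1: -93, -175, -281, -411
D2: -82, -106, -130
D3: -24, -24
The third differences are constant, so the polynomial has degree 3.

3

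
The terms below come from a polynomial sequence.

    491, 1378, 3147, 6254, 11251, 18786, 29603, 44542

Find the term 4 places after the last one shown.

165678

First differences: 887, 1769, 3107, 4997, 7535, 10817, 14939
Second differences: 882, 1338, 1890, 2538, 3282, 4122
Third differences: 456, 552, 648, 744, 840
Fourth differences: 96, 96, 96, 96
The fourth differences are constant (96).
840 + 96 = 936;  4122 + 936 = 5058;  14939 + 5058 = 19997;  44542 + 19997 = 64539
936 + 96 = 1032;  5058 + 1032 = 6090;  19997 + 6090 = 26087;  64539 + 26087 = 90626
1032 + 96 = 1128;  6090 + 1128 = 7218;  26087 + 7218 = 33305;  90626 + 33305 = 123931
1128 + 96 = 1224;  7218 + 1224 = 8442;  33305 + 8442 = 41747;  123931 + 41747 = 165678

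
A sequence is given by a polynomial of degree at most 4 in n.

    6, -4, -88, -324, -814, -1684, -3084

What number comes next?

-5188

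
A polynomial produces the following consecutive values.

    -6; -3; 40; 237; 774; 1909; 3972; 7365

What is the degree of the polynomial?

3, 43, 197, 537, 1135, 2063, 3393
40, 154, 340, 598, 928, 1330
114, 186, 258, 330, 402
72, 72, 72, 72
The fourth differences are constant, so the polynomial has degree 4.

4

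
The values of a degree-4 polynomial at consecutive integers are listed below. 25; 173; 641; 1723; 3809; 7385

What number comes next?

13033

148 , 468 , 1082 , 2086 , 3576
320 , 614 , 1004 , 1490
294 , 390 , 486
96 , 96
Constant fourth difference = 96, so extend:
486 + 96 = 582;  1490 + 582 = 2072;  3576 + 2072 = 5648;  7385 + 5648 = 13033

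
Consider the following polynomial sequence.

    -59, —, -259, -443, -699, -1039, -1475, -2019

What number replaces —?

Using the last 6 terms:
First differences: -184, -256, -340, -436, -544
Second differences: -72, -84, -96, -108
Third differences: -12, -12, -12
Constant third difference = -12.
Extend backward: -72 + 12 = -60;  -184 + 60 = -124;  -259 + 124 = -135

-135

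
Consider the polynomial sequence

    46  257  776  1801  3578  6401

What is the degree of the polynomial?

4

211, 519, 1025, 1777, 2823
308, 506, 752, 1046
198, 246, 294
48, 48
The fourth differences are constant, so the polynomial has degree 4.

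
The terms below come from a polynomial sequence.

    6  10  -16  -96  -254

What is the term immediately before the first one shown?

Δ: 4  -26  -80  -158
Δ²: -30  -54  -78
Δ³: -24  -24
The third differences are constant at -24.
Work back: -30 + 24 = -6;  4 + 6 = 10;  6 − 10 = -4

-4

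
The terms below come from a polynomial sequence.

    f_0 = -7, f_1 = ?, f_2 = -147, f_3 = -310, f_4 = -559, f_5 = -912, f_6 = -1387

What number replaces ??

Using the last 5 terms:
-163  -249  -353  -475
-86  -104  -122
-18  -18
Constant third difference = -18.
Extend backward: -86 + 18 = -68;  -163 + 68 = -95;  -147 + 95 = -52

-52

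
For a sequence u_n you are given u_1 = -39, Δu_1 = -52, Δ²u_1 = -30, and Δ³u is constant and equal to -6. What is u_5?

-451

Build the table forward from the leading diagonal:
Δ³: -6  -6  -6  -6  -6
Δ²: -30  -36  -42  -48  -54
Δ: -52  -82  -118  -160  -208
u: -39  -91  -173  -291  -451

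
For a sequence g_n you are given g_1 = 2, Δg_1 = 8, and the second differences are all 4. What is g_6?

82

Build the table forward from the leading diagonal:
Δ²: 4, 4, 4, 4, 4, 4
Δ: 8, 12, 16, 20, 24, 28
g: 2, 10, 22, 38, 58, 82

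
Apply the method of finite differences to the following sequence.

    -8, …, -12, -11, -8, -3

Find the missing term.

-11

Using the last 4 terms:
1  3  5
2  2
Constant second difference = 2.
Extend backward: 1 − 2 = -1;  -12 + 1 = -11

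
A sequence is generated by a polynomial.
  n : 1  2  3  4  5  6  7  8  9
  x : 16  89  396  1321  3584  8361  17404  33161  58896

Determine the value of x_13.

362176

Δ: 73, 307, 925, 2263, 4777, 9043, 15757, 25735
Δ²: 234, 618, 1338, 2514, 4266, 6714, 9978
Δ³: 384, 720, 1176, 1752, 2448, 3264
Δ⁴: 336, 456, 576, 696, 816
Δ⁵: 120, 120, 120, 120
The fifth differences are constant (120).
816 + 120 = 936;  3264 + 936 = 4200;  9978 + 4200 = 14178;  25735 + 14178 = 39913;  58896 + 39913 = 98809
936 + 120 = 1056;  4200 + 1056 = 5256;  14178 + 5256 = 19434;  39913 + 19434 = 59347;  98809 + 59347 = 158156
1056 + 120 = 1176;  5256 + 1176 = 6432;  19434 + 6432 = 25866;  59347 + 25866 = 85213;  158156 + 85213 = 243369
1176 + 120 = 1296;  6432 + 1296 = 7728;  25866 + 7728 = 33594;  85213 + 33594 = 118807;  243369 + 118807 = 362176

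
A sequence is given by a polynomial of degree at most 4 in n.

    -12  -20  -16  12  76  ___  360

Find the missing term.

Using the first 5 terms:
Δ: -8  4  28  64
Δ²: 12  24  36
Δ³: 12  12
Constant third difference = 12.
Extend forward: 36 + 12 = 48;  64 + 48 = 112;  76 + 112 = 188

188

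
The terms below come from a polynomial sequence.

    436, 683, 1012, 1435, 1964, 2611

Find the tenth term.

6619

Δ: 247 , 329 , 423 , 529 , 647
Δ²: 82 , 94 , 106 , 118
Δ³: 12 , 12 , 12
The third differences are constant (12).
118 + 12 = 130;  647 + 130 = 777;  2611 + 777 = 3388
130 + 12 = 142;  777 + 142 = 919;  3388 + 919 = 4307
142 + 12 = 154;  919 + 154 = 1073;  4307 + 1073 = 5380
154 + 12 = 166;  1073 + 166 = 1239;  5380 + 1239 = 6619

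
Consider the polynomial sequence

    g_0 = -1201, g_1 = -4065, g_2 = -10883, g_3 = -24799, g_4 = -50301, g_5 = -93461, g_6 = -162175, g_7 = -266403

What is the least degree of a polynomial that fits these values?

First differences: -2864, -6818, -13916, -25502, -43160, -68714, -104228
Second differences: -3954, -7098, -11586, -17658, -25554, -35514
Third differences: -3144, -4488, -6072, -7896, -9960
Fourth differences: -1344, -1584, -1824, -2064
Fifth differences: -240, -240, -240
The fifth differences are constant, so the polynomial has degree 5.

5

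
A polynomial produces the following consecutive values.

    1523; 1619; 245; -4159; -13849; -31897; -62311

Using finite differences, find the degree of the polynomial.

5

Δ: 96, -1374, -4404, -9690, -18048, -30414
Δ²: -1470, -3030, -5286, -8358, -12366
Δ³: -1560, -2256, -3072, -4008
Δ⁴: -696, -816, -936
Δ⁵: -120, -120
The fifth differences are constant, so the polynomial has degree 5.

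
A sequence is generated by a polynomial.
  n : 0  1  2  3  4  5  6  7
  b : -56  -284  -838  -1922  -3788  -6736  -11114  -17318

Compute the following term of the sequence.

-25792

D1: -228, -554, -1084, -1866, -2948, -4378, -6204
D2: -326, -530, -782, -1082, -1430, -1826
D3: -204, -252, -300, -348, -396
D4: -48, -48, -48, -48
Fourth differences constant at -48.
-396 − 48 = -444;  -1826 − 444 = -2270;  -6204 − 2270 = -8474;  -17318 − 8474 = -25792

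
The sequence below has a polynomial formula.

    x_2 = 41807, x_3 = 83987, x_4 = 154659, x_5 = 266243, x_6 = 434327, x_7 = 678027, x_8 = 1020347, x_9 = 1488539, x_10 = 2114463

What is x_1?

18507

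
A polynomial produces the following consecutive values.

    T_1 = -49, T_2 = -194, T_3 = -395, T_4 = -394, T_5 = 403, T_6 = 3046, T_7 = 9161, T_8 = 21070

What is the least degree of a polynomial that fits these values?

5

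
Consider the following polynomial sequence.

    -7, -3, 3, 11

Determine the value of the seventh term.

47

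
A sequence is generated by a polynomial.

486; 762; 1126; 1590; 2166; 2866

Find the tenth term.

7146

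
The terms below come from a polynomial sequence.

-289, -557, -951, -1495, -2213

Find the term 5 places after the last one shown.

Δ: -268, -394, -544, -718
Δ²: -126, -150, -174
Δ³: -24, -24
The third differences are constant (-24).
-174 − 24 = -198;  -718 − 198 = -916;  -2213 − 916 = -3129
-198 − 24 = -222;  -916 − 222 = -1138;  -3129 − 1138 = -4267
-222 − 24 = -246;  -1138 − 246 = -1384;  -4267 − 1384 = -5651
-246 − 24 = -270;  -1384 − 270 = -1654;  -5651 − 1654 = -7305
-270 − 24 = -294;  -1654 − 294 = -1948;  -7305 − 1948 = -9253

-9253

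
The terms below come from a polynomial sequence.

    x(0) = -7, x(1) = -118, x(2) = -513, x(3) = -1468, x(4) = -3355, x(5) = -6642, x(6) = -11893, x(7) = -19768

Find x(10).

-67177

First differences: -111, -395, -955, -1887, -3287, -5251, -7875
Second differences: -284, -560, -932, -1400, -1964, -2624
Third differences: -276, -372, -468, -564, -660
Fourth differences: -96, -96, -96, -96
Constant fourth difference = -96, so extend:
-660 − 96 = -756;  -2624 − 756 = -3380;  -7875 − 3380 = -11255;  -19768 − 11255 = -31023
-756 − 96 = -852;  -3380 − 852 = -4232;  -11255 − 4232 = -15487;  -31023 − 15487 = -46510
-852 − 96 = -948;  -4232 − 948 = -5180;  -15487 − 5180 = -20667;  -46510 − 20667 = -67177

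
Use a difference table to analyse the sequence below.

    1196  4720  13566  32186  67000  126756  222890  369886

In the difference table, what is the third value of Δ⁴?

2688

D1: 3524, 8846, 18620, 34814, 59756, 96134, 146996
D2: 5322, 9774, 16194, 24942, 36378, 50862
D3: 4452, 6420, 8748, 11436, 14484
D4: 1968, 2328, 2688, 3048
D5: 360, 360, 360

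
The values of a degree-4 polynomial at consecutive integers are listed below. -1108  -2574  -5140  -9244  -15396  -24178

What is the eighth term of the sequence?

Δ: -1466, -2566, -4104, -6152, -8782
Δ²: -1100, -1538, -2048, -2630
Δ³: -438, -510, -582
Δ⁴: -72, -72
Fourth differences constant at -72.
-582 − 72 = -654;  -2630 − 654 = -3284;  -8782 − 3284 = -12066;  -24178 − 12066 = -36244
-654 − 72 = -726;  -3284 − 726 = -4010;  -12066 − 4010 = -16076;  -36244 − 16076 = -52320

-52320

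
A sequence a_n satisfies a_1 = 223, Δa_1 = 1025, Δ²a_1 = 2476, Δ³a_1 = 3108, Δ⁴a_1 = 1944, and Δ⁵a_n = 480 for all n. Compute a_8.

Build the table forward from the leading diagonal:
Δ⁵: 480, 480, 480, 480, 480, 480, 480, 480
Δ⁴: 1944, 2424, 2904, 3384, 3864, 4344, 4824, 5304
Δ³: 3108, 5052, 7476, 10380, 13764, 17628, 21972, 26796
Δ²: 2476, 5584, 10636, 18112, 28492, 42256, 59884, 81856
Δ: 1025, 3501, 9085, 19721, 37833, 66325, 108581, 168465
a: 223, 1248, 4749, 13834, 33555, 71388, 137713, 246294

246294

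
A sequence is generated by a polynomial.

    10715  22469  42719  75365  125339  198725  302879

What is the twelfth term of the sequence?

1646789

Δ: 11754, 20250, 32646, 49974, 73386, 104154
Δ²: 8496, 12396, 17328, 23412, 30768
Δ³: 3900, 4932, 6084, 7356
Δ⁴: 1032, 1152, 1272
Δ⁵: 120, 120
Constant fifth difference = 120, so extend:
1272 + 120 = 1392;  7356 + 1392 = 8748;  30768 + 8748 = 39516;  104154 + 39516 = 143670;  302879 + 143670 = 446549
1392 + 120 = 1512;  8748 + 1512 = 10260;  39516 + 10260 = 49776;  143670 + 49776 = 193446;  446549 + 193446 = 639995
1512 + 120 = 1632;  10260 + 1632 = 11892;  49776 + 11892 = 61668;  193446 + 61668 = 255114;  639995 + 255114 = 895109
1632 + 120 = 1752;  11892 + 1752 = 13644;  61668 + 13644 = 75312;  255114 + 75312 = 330426;  895109 + 330426 = 1225535
1752 + 120 = 1872;  13644 + 1872 = 15516;  75312 + 15516 = 90828;  330426 + 90828 = 421254;  1225535 + 421254 = 1646789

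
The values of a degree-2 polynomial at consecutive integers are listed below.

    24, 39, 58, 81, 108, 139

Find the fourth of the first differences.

D1: 15, 19, 23, 27, 31
D2: 4, 4, 4, 4

27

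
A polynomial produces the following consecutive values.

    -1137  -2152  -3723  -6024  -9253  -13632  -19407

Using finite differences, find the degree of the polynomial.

4

D1: -1015, -1571, -2301, -3229, -4379, -5775
D2: -556, -730, -928, -1150, -1396
D3: -174, -198, -222, -246
D4: -24, -24, -24
The fourth differences are constant, so the polynomial has degree 4.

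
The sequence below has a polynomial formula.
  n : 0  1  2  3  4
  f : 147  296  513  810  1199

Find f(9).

Δ: 149 , 217 , 297 , 389
Δ²: 68 , 80 , 92
Δ³: 12 , 12
The third differences are constant (12).
92 + 12 = 104;  389 + 104 = 493;  1199 + 493 = 1692
104 + 12 = 116;  493 + 116 = 609;  1692 + 609 = 2301
116 + 12 = 128;  609 + 128 = 737;  2301 + 737 = 3038
128 + 12 = 140;  737 + 140 = 877;  3038 + 877 = 3915
140 + 12 = 152;  877 + 152 = 1029;  3915 + 1029 = 4944

4944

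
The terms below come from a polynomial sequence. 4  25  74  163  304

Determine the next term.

509

First differences: 21, 49, 89, 141
Second differences: 28, 40, 52
Third differences: 12, 12
The third differences are constant (12).
52 + 12 = 64;  141 + 64 = 205;  304 + 205 = 509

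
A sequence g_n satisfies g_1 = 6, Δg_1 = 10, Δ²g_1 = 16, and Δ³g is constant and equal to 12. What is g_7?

546

Build the table forward from the leading diagonal:
Third differences: 12  12  12  12  12  12  12
Second differences: 16  28  40  52  64  76  88
First differences: 10  26  54  94  146  210  286
g: 6  16  42  96  190  336  546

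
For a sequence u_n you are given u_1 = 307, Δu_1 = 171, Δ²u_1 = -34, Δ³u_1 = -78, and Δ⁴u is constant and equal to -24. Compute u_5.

451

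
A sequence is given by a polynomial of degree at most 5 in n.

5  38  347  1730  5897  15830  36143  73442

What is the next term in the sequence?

136685

Δ: 33  309  1383  4167  9933  20313  37299
Δ²: 276  1074  2784  5766  10380  16986
Δ³: 798  1710  2982  4614  6606
Δ⁴: 912  1272  1632  1992
Δ⁵: 360  360  360
Fifth differences constant at 360.
1992 + 360 = 2352;  6606 + 2352 = 8958;  16986 + 8958 = 25944;  37299 + 25944 = 63243;  73442 + 63243 = 136685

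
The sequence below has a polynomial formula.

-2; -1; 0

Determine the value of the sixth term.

3

First differences: 1, 1
First differences constant at 1.
0 + 1 = 1
1 + 1 = 2
2 + 1 = 3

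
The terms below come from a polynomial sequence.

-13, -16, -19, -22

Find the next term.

Δ: -3 , -3 , -3
The first differences are constant (-3).
-22 − 3 = -25

-25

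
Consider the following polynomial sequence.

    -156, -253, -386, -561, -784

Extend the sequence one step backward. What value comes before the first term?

-89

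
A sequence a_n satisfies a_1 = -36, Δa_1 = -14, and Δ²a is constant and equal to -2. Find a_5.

-104

Build the table forward from the leading diagonal:
Δ²: -2  -2  -2  -2  -2
Δ: -14  -16  -18  -20  -22
a: -36  -50  -66  -84  -104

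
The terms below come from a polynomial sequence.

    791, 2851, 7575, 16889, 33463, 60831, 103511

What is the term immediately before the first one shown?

93

First differences: 2060  4724  9314  16574  27368  42680
Second differences: 2664  4590  7260  10794  15312
Third differences: 1926  2670  3534  4518
Fourth differences: 744  864  984
Fifth differences: 120  120
The fifth differences are constant at 120.
Work back: 744 − 120 = 624;  1926 − 624 = 1302;  2664 − 1302 = 1362;  2060 − 1362 = 698;  791 − 698 = 93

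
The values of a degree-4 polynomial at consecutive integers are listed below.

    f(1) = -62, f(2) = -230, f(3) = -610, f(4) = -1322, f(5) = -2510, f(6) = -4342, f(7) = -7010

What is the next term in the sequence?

-168, -380, -712, -1188, -1832, -2668
-212, -332, -476, -644, -836
-120, -144, -168, -192
-24, -24, -24
Constant fourth difference = -24, so extend:
-192 − 24 = -216;  -836 − 216 = -1052;  -2668 − 1052 = -3720;  -7010 − 3720 = -10730

-10730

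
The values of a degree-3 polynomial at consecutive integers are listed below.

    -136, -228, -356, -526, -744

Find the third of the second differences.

-48

First differences: -92, -128, -170, -218
Second differences: -36, -42, -48
Third differences: -6, -6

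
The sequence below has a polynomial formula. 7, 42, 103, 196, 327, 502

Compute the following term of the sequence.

727

35, 61, 93, 131, 175
26, 32, 38, 44
6, 6, 6
The third differences are constant (6).
44 + 6 = 50;  175 + 50 = 225;  502 + 225 = 727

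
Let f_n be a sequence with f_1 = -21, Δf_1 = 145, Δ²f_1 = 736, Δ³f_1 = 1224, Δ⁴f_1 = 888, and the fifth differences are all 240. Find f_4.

Build the table forward from the leading diagonal:
D5: 240, 240, 240, 240
D4: 888, 1128, 1368, 1608
D3: 1224, 2112, 3240, 4608
D2: 736, 1960, 4072, 7312
D1: 145, 881, 2841, 6913
f: -21, 124, 1005, 3846

3846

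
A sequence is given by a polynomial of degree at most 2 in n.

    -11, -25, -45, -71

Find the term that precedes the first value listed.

-3

-14  -20  -26
-6  -6
The second differences are constant at -6.
Work back: -14 + 6 = -8;  -11 + 8 = -3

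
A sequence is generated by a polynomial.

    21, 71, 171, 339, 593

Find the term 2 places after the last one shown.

50 , 100 , 168 , 254
50 , 68 , 86
18 , 18
Third differences constant at 18.
86 + 18 = 104;  254 + 104 = 358;  593 + 358 = 951
104 + 18 = 122;  358 + 122 = 480;  951 + 480 = 1431

1431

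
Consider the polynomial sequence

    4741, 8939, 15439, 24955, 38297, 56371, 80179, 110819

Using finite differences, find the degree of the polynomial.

4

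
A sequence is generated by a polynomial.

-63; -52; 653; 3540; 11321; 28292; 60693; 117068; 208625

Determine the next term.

Δ: 11, 705, 2887, 7781, 16971, 32401, 56375, 91557
Δ²: 694, 2182, 4894, 9190, 15430, 23974, 35182
Δ³: 1488, 2712, 4296, 6240, 8544, 11208
Δ⁴: 1224, 1584, 1944, 2304, 2664
Δ⁵: 360, 360, 360, 360
The fifth differences are constant (360).
2664 + 360 = 3024;  11208 + 3024 = 14232;  35182 + 14232 = 49414;  91557 + 49414 = 140971;  208625 + 140971 = 349596

349596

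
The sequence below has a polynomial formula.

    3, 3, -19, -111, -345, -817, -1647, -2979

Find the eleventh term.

-11787

0  -22  -92  -234  -472  -830  -1332
-22  -70  -142  -238  -358  -502
-48  -72  -96  -120  -144
-24  -24  -24  -24
Constant fourth difference = -24, so extend:
-144 − 24 = -168;  -502 − 168 = -670;  -1332 − 670 = -2002;  -2979 − 2002 = -4981
-168 − 24 = -192;  -670 − 192 = -862;  -2002 − 862 = -2864;  -4981 − 2864 = -7845
-192 − 24 = -216;  -862 − 216 = -1078;  -2864 − 1078 = -3942;  -7845 − 3942 = -11787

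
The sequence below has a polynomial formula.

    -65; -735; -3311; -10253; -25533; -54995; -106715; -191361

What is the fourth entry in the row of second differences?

First differences: -670, -2576, -6942, -15280, -29462, -51720, -84646
Second differences: -1906, -4366, -8338, -14182, -22258, -32926
Third differences: -2460, -3972, -5844, -8076, -10668
Fourth differences: -1512, -1872, -2232, -2592
Fifth differences: -360, -360, -360

-14182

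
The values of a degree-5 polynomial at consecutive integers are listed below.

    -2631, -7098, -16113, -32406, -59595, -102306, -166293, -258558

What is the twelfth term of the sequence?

Δ: -4467, -9015, -16293, -27189, -42711, -63987, -92265
Δ²: -4548, -7278, -10896, -15522, -21276, -28278
Δ³: -2730, -3618, -4626, -5754, -7002
Δ⁴: -888, -1008, -1128, -1248
Δ⁵: -120, -120, -120
Constant fifth difference = -120, so extend:
-1248 − 120 = -1368;  -7002 − 1368 = -8370;  -28278 − 8370 = -36648;  -92265 − 36648 = -128913;  -258558 − 128913 = -387471
-1368 − 120 = -1488;  -8370 − 1488 = -9858;  -36648 − 9858 = -46506;  -128913 − 46506 = -175419;  -387471 − 175419 = -562890
-1488 − 120 = -1608;  -9858 − 1608 = -11466;  -46506 − 11466 = -57972;  -175419 − 57972 = -233391;  -562890 − 233391 = -796281
-1608 − 120 = -1728;  -11466 − 1728 = -13194;  -57972 − 13194 = -71166;  -233391 − 71166 = -304557;  -796281 − 304557 = -1100838

-1100838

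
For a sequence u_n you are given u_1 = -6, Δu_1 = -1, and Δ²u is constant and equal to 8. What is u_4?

15

Build the table forward from the leading diagonal:
D2: 8  8  8  8
D1: -1  7  15  23
u: -6  -7  0  15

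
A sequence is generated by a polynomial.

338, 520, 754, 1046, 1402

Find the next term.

Δ: 182 , 234 , 292 , 356
Δ²: 52 , 58 , 64
Δ³: 6 , 6
The third differences are constant (6).
64 + 6 = 70;  356 + 70 = 426;  1402 + 426 = 1828

1828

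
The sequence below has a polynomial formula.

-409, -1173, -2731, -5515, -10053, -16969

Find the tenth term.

-84253

D1: -764  -1558  -2784  -4538  -6916
D2: -794  -1226  -1754  -2378
D3: -432  -528  -624
D4: -96  -96
The fourth differences are constant (-96).
-624 − 96 = -720;  -2378 − 720 = -3098;  -6916 − 3098 = -10014;  -16969 − 10014 = -26983
-720 − 96 = -816;  -3098 − 816 = -3914;  -10014 − 3914 = -13928;  -26983 − 13928 = -40911
-816 − 96 = -912;  -3914 − 912 = -4826;  -13928 − 4826 = -18754;  -40911 − 18754 = -59665
-912 − 96 = -1008;  -4826 − 1008 = -5834;  -18754 − 5834 = -24588;  -59665 − 24588 = -84253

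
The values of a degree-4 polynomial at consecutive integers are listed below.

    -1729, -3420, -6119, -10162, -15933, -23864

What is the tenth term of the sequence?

-87508

First differences: -1691 , -2699 , -4043 , -5771 , -7931
Second differences: -1008 , -1344 , -1728 , -2160
Third differences: -336 , -384 , -432
Fourth differences: -48 , -48
The fourth differences are constant (-48).
-432 − 48 = -480;  -2160 − 480 = -2640;  -7931 − 2640 = -10571;  -23864 − 10571 = -34435
-480 − 48 = -528;  -2640 − 528 = -3168;  -10571 − 3168 = -13739;  -34435 − 13739 = -48174
-528 − 48 = -576;  -3168 − 576 = -3744;  -13739 − 3744 = -17483;  -48174 − 17483 = -65657
-576 − 48 = -624;  -3744 − 624 = -4368;  -17483 − 4368 = -21851;  -65657 − 21851 = -87508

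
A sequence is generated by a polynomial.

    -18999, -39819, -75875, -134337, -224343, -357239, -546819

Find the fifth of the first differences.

Δ: -20820, -36056, -58462, -90006, -132896, -189580
Δ²: -15236, -22406, -31544, -42890, -56684
Δ³: -7170, -9138, -11346, -13794
Δ⁴: -1968, -2208, -2448
Δ⁵: -240, -240

-132896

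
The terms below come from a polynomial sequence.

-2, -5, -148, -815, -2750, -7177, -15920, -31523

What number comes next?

-57370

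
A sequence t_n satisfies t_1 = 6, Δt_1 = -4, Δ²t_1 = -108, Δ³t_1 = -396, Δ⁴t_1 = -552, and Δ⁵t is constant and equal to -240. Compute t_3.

Build the table forward from the leading diagonal:
D5: -240  -240  -240
D4: -552  -792  -1032
D3: -396  -948  -1740
D2: -108  -504  -1452
D1: -4  -112  -616
t: 6  2  -110

-110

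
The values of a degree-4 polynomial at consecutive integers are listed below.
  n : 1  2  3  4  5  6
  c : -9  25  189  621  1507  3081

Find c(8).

9469

D1: 34 , 164 , 432 , 886 , 1574
D2: 130 , 268 , 454 , 688
D3: 138 , 186 , 234
D4: 48 , 48
Fourth differences constant at 48.
234 + 48 = 282;  688 + 282 = 970;  1574 + 970 = 2544;  3081 + 2544 = 5625
282 + 48 = 330;  970 + 330 = 1300;  2544 + 1300 = 3844;  5625 + 3844 = 9469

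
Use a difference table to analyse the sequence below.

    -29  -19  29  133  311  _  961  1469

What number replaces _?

581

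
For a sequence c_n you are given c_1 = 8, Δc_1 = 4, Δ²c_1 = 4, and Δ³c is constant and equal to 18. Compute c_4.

Build the table forward from the leading diagonal:
D3: 18, 18, 18, 18
D2: 4, 22, 40, 58
D1: 4, 8, 30, 70
c: 8, 12, 20, 50

50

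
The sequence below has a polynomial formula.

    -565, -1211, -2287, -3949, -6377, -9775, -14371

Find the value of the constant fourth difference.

D1: -646, -1076, -1662, -2428, -3398, -4596
D2: -430, -586, -766, -970, -1198
D3: -156, -180, -204, -228
D4: -24, -24, -24

-24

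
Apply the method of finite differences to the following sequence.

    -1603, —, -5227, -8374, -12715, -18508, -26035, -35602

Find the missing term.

-3040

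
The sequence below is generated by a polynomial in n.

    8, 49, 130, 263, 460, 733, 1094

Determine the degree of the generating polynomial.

3

41, 81, 133, 197, 273, 361
40, 52, 64, 76, 88
12, 12, 12, 12
The third differences are constant, so the polynomial has degree 3.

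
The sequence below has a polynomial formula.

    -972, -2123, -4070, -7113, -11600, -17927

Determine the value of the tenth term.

Δ: -1151 , -1947 , -3043 , -4487 , -6327
Δ²: -796 , -1096 , -1444 , -1840
Δ³: -300 , -348 , -396
Δ⁴: -48 , -48
Constant fourth difference = -48, so extend:
-396 − 48 = -444;  -1840 − 444 = -2284;  -6327 − 2284 = -8611;  -17927 − 8611 = -26538
-444 − 48 = -492;  -2284 − 492 = -2776;  -8611 − 2776 = -11387;  -26538 − 11387 = -37925
-492 − 48 = -540;  -2776 − 540 = -3316;  -11387 − 3316 = -14703;  -37925 − 14703 = -52628
-540 − 48 = -588;  -3316 − 588 = -3904;  -14703 − 3904 = -18607;  -52628 − 18607 = -71235

-71235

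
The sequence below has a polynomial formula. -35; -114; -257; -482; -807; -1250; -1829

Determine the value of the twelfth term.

Δ: -79 , -143 , -225 , -325 , -443 , -579
Δ²: -64 , -82 , -100 , -118 , -136
Δ³: -18 , -18 , -18 , -18
The third differences are constant (-18).
-136 − 18 = -154;  -579 − 154 = -733;  -1829 − 733 = -2562
-154 − 18 = -172;  -733 − 172 = -905;  -2562 − 905 = -3467
-172 − 18 = -190;  -905 − 190 = -1095;  -3467 − 1095 = -4562
-190 − 18 = -208;  -1095 − 208 = -1303;  -4562 − 1303 = -5865
-208 − 18 = -226;  -1303 − 226 = -1529;  -5865 − 1529 = -7394

-7394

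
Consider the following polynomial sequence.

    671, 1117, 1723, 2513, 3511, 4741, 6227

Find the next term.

7993

Δ: 446, 606, 790, 998, 1230, 1486
Δ²: 160, 184, 208, 232, 256
Δ³: 24, 24, 24, 24
Third differences constant at 24.
256 + 24 = 280;  1486 + 280 = 1766;  6227 + 1766 = 7993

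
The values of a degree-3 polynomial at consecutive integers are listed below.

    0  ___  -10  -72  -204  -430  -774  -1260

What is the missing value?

6

Using the last 6 terms:
First differences: -62  -132  -226  -344  -486
Second differences: -70  -94  -118  -142
Third differences: -24  -24  -24
Constant third difference = -24.
Extend backward: -70 + 24 = -46;  -62 + 46 = -16;  -10 + 16 = 6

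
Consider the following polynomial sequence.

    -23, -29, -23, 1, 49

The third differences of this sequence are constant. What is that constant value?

6

D1: -6, 6, 24, 48
D2: 12, 18, 24
D3: 6, 6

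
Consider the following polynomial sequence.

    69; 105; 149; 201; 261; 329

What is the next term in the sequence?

405

Δ: 36  44  52  60  68
Δ²: 8  8  8  8
The second differences are constant (8).
68 + 8 = 76;  329 + 76 = 405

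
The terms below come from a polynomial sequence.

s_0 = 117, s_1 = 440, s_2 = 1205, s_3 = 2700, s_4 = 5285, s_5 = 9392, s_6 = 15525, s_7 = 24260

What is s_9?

D1: 323 , 765 , 1495 , 2585 , 4107 , 6133 , 8735
D2: 442 , 730 , 1090 , 1522 , 2026 , 2602
D3: 288 , 360 , 432 , 504 , 576
D4: 72 , 72 , 72 , 72
Fourth differences constant at 72.
576 + 72 = 648;  2602 + 648 = 3250;  8735 + 3250 = 11985;  24260 + 11985 = 36245
648 + 72 = 720;  3250 + 720 = 3970;  11985 + 3970 = 15955;  36245 + 15955 = 52200

52200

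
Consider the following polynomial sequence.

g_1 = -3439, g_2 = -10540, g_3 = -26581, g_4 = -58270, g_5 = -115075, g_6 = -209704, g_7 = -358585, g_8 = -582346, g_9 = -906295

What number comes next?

-1360900

D1: -7101, -16041, -31689, -56805, -94629, -148881, -223761, -323949
D2: -8940, -15648, -25116, -37824, -54252, -74880, -100188
D3: -6708, -9468, -12708, -16428, -20628, -25308
D4: -2760, -3240, -3720, -4200, -4680
D5: -480, -480, -480, -480
The fifth differences are constant (-480).
-4680 − 480 = -5160;  -25308 − 5160 = -30468;  -100188 − 30468 = -130656;  -323949 − 130656 = -454605;  -906295 − 454605 = -1360900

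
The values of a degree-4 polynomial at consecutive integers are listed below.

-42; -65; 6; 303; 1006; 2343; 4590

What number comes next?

First differences: -23, 71, 297, 703, 1337, 2247
Second differences: 94, 226, 406, 634, 910
Third differences: 132, 180, 228, 276
Fourth differences: 48, 48, 48
The fourth differences are constant (48).
276 + 48 = 324;  910 + 324 = 1234;  2247 + 1234 = 3481;  4590 + 3481 = 8071

8071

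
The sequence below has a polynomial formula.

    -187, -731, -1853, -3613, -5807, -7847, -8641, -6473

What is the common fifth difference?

120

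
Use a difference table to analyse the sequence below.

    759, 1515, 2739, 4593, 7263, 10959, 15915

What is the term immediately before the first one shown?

333

Δ: 756, 1224, 1854, 2670, 3696, 4956
Δ²: 468, 630, 816, 1026, 1260
Δ³: 162, 186, 210, 234
Δ⁴: 24, 24, 24
The fourth differences are constant at 24.
Work back: 162 − 24 = 138;  468 − 138 = 330;  756 − 330 = 426;  759 − 426 = 333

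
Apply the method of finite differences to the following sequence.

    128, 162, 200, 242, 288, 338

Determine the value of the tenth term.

578

Δ: 34, 38, 42, 46, 50
Δ²: 4, 4, 4, 4
The second differences are constant (4).
50 + 4 = 54;  338 + 54 = 392
54 + 4 = 58;  392 + 58 = 450
58 + 4 = 62;  450 + 62 = 512
62 + 4 = 66;  512 + 66 = 578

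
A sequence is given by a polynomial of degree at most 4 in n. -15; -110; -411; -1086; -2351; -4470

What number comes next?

-7755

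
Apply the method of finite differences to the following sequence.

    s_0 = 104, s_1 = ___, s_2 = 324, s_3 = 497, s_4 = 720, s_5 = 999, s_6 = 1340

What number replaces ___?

195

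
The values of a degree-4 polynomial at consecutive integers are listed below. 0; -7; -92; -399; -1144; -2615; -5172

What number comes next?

-9247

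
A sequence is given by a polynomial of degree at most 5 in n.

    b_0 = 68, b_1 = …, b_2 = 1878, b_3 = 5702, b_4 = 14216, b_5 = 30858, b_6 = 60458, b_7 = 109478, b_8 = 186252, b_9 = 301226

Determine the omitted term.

458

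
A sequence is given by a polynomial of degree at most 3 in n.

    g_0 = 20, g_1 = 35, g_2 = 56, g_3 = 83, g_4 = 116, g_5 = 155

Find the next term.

200

Δ: 15, 21, 27, 33, 39
Δ²: 6, 6, 6, 6
Second differences constant at 6.
39 + 6 = 45;  155 + 45 = 200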